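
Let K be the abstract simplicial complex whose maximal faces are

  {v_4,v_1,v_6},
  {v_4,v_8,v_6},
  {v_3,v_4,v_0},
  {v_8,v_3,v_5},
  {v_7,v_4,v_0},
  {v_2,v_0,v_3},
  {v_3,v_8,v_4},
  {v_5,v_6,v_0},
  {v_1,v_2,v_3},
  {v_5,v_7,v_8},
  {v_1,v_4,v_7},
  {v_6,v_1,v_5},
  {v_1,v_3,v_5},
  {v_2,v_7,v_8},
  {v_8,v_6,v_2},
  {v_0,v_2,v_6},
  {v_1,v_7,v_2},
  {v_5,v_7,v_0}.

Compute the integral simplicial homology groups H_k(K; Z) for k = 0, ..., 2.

Take the total order v_0 < v_1 < v_2 < v_3 < v_4 < v_5 < v_6 < v_7 < v_8 on the vertex set. Then K (dimension 2) consists of the simplices:

  0-simplices (9): [v_0], [v_1], [v_2], [v_3], [v_4], [v_5], [v_6], [v_7], [v_8]
  1-simplices (27): (27 of them)
  2-simplices (18): (18 of them)

giving chain groups C_0 ≅ Z^9, C_1 ≅ Z^27, C_2 ≅ Z^18.

The boundary map ∂_1: C_1 → C_0 is given by ∂[p,q] = [q] − [p]. For instance
  ∂[v_0,v_6] = [v_6] − [v_0].
This gives a 9×27 integer matrix of rank 8; reducing to Smith normal form yields diagonal entries (1,1,1,1,1,1,1,1).

∂_2: C_2 → C_1 sends each 2-simplex [p,q,r] to [q,r] − [p,r] + [p,q]. For instance
  ∂[v_4,v_6,v_8] = [v_6,v_8] − [v_4,v_8] + [v_4,v_6],
  ∂[v_0,v_2,v_3] = [v_2,v_3] − [v_0,v_3] + [v_0,v_2].
The resulting 27×18 matrix has rank 17, and its Smith normal form has invariant factors (1,1,1,1,1,1,1,1,1,1,1,1,1,1,1,1,1).

Reading off H_k = ker ∂_k / im ∂_{k+1}:

  H_0: rank C_0 − rank ∂_1 = 9 − 8 = 1, and the invariant factors of ∂_1 are all 1, so H_0 = Z.
  H_1: rank ker ∂_1 − rank ∂_2 = (27 − 8) − 17 = 2, and the invariant factors of ∂_2 are all 1, so H_1 = Z^2.
  H_2: rank ker ∂_2 − rank ∂_3 = (18 − 17) − 0 = 1, and there is no ∂_3, so H_2 = Z.

As a check, the Euler characteristic is 9 − 27 + 18 = 0, which agrees with 1 − 2 + 1 = 0.
(K is a triangulation of the torus T^2.)

H_0 = Z,  H_1 = Z^2,  H_2 = Z.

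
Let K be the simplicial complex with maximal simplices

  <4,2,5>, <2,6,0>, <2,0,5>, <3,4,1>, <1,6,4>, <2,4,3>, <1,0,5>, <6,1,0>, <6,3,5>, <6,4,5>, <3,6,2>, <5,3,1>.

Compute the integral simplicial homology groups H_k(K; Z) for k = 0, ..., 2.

H_0 ≅ Z,  H_1 ≅ Z_2,  H_2 = 0.

Take the total order 0 < 1 < 2 < 3 < 4 < 5 < 6 on the vertex set. Then K (dimension 2) consists of the simplices:

  0-simplices (7): [0], [1], [2], [3], [4], [5], [6]
  1-simplices (18): [0,1], [0,2], [0,5], [0,6], [1,3], [1,4], [1,5], [1,6], [2,3], [2,4], [2,5], [2,6], [3,4], [3,5], [3,6], [4,5], [4,6], [5,6]
  2-simplices (12): [0,1,5], [0,1,6], [0,2,5], [0,2,6], [1,3,4], [1,3,5], [1,4,6], [2,3,4], [2,3,6], [2,4,5], [3,5,6], [4,5,6]

giving chain groups C_0 ≅ Z^7, C_1 ≅ Z^18, C_2 ≅ Z^12.

Boundary ∂_1: C_1 → C_0 sends each edge [p,q] (with p < q) to q − p.
The resulting 7×18 matrix has rank 6, and its Smith normal form has invariant factors (1,1,1,1,1,1).

Boundary ∂_2: C_2 → C_1 acts by ∂[p,q,r] = [q,r] − [p,r] + [p,q]. For instance
  ∂[2,4,5] = [4,5] − [2,5] + [2,4],
  ∂[3,5,6] = [5,6] − [3,6] + [3,5].
The 18×12 boundary matrix has rank 12 and Smith normal form diag(1,1,1,1,1,1,1,1,1,1,1,2).

Now H_k = ker ∂_k / im ∂_{k+1}, so:

  H_0: rank C_0 − rank ∂_1 = 7 − 6 = 1, and the invariant factors of ∂_1 are all 1, so H_0 = Z.
  H_1: rank ker ∂_1 − rank ∂_2 = (18 − 6) − 12 = 0, and ∂_2 has invariant factor 2 > 1, so H_1 = Z_2.
  H_2: rank ker ∂_2 − rank ∂_3 = (12 − 12) − 0 = 0, and there is no ∂_3, so H_2 = 0.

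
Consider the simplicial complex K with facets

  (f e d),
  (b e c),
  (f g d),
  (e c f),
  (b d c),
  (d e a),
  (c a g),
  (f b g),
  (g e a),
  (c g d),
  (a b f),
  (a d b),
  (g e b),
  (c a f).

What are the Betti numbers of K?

Order the vertices as a < b < c < d < e < f < g. Listing each simplex with vertices in this order, K has dimension 2 with simplices:

  0-simplices (7): a, b, c, d, e, f, g
  1-simplices (21): ab, ac, ad, ae, af, ag, bc, bd, be, bf, bg, cd, ce, cf, cg, de, df, dg, ef, eg, fg
  2-simplices (14): abd, abf, acf, acg, ade, aeg, bcd, bce, beg, bfg, cdg, cef, def, dfg

Hence C_0 ≅ Z^7, C_1 ≅ Z^21, C_2 ≅ Z^14.

Boundary ∂_1: C_1 → C_0 maps an edge to its endpoints' difference, ∂[p,q] = q − p. For instance
  ∂cf = f − c.
This gives a 7×21 integer matrix of rank 6; reducing to Smith normal form yields diagonal entries (1,1,1,1,1,1).

The boundary map ∂_2: C_2 → C_1 maps a triangle to the signed sum of its edges. For instance
  ∂ade = de − ae + ad,
  ∂cdg = dg − cg + cd.
The 21×14 boundary matrix has rank 13 and Smith normal form diag(1,1,1,1,1,1,1,1,1,1,1,1,1).

From H_k ≅ ker(∂_k) / im(∂_{k+1}) we obtain:

  H_0: rank C_0 − rank ∂_1 = 7 − 6 = 1, and the invariant factors of ∂_1 are all 1, so H_0 ≅ Z.
  H_1: rank ker ∂_1 − rank ∂_2 = (21 − 6) − 13 = 2, and the invariant factors of ∂_2 are all 1, so H_1 ≅ Z^2.
  H_2: rank ker ∂_2 − rank ∂_3 = (14 − 13) − 0 = 1, and there is no ∂_3, so H_2 ≅ Z.

Hence the Betti numbers are b_0 = 1, b_1 = 2, b_2 = 1.

b_0 = 1, b_1 = 2, b_2 = 1.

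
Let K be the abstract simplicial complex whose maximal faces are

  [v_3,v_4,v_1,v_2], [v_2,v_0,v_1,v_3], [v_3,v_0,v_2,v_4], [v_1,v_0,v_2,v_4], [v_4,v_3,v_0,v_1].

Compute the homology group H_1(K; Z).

H_1 = 0.

Order the vertices as v_0 < v_1 < v_2 < v_3 < v_4. Listing each simplex with vertices in this order, K has dimension 3 with simplices:

  0-simplices (5): [v_0], [v_1], [v_2], [v_3], [v_4]
  1-simplices (10): [v_0,v_1], [v_0,v_2], [v_0,v_3], [v_0,v_4], [v_1,v_2], [v_1,v_3], [v_1,v_4], [v_2,v_3], [v_2,v_4], [v_3,v_4]
  2-simplices (10): [v_0,v_1,v_2], [v_0,v_1,v_3], [v_0,v_1,v_4], [v_0,v_2,v_3], [v_0,v_2,v_4], [v_0,v_3,v_4], [v_1,v_2,v_3], [v_1,v_2,v_4], [v_1,v_3,v_4], [v_2,v_3,v_4]
  3-simplices (5): [v_0,v_1,v_2,v_3], [v_0,v_1,v_2,v_4], [v_0,v_1,v_3,v_4], [v_0,v_2,v_3,v_4], [v_1,v_2,v_3,v_4]

giving chain groups C_0 ≅ Z^5, C_1 ≅ Z^10, C_2 ≅ Z^10, C_3 ≅ Z^5.

Boundary ∂_1: C_1 → C_0 is given by ∂[p,q] = [q] − [p]. For instance
  ∂[v_1,v_2] = [v_2] − [v_1].
The resulting 5×10 matrix has rank 4, and its Smith normal form has invariant factors (1,1,1,1).

Boundary ∂_2: C_2 → C_1 maps a triangle to the signed sum of its edges. For instance
  ∂[v_2,v_3,v_4] = [v_3,v_4] − [v_2,v_4] + [v_2,v_3],
  ∂[v_1,v_3,v_4] = [v_3,v_4] − [v_1,v_4] + [v_1,v_3].
The resulting 10×10 matrix has rank 6, and its Smith normal form has invariant factors (1,1,1,1,1,1).

The boundary map ∂_3: C_3 → C_2 sends each 3-simplex σ to the alternating sum Σ_i (−1)^i (σ with its i-th vertex removed). For instance
  ∂[v_0,v_1,v_3,v_4] = [v_1,v_3,v_4] − [v_0,v_3,v_4] + [v_0,v_1,v_4] − [v_0,v_1,v_3],
  ∂[v_0,v_1,v_2,v_3] = [v_1,v_2,v_3] − [v_0,v_2,v_3] + [v_0,v_1,v_3] − [v_0,v_1,v_2].
The resulting 10×5 matrix has rank 4, and its Smith normal form has invariant factors (1,1,1,1).

Now H_k = ker ∂_k / im ∂_{k+1}, so:

  H_1: rank ker ∂_1 − rank ∂_2 = (10 − 4) − 6 = 0, and the invariant factors of ∂_2 are all 1, so H_1 ≅ 0.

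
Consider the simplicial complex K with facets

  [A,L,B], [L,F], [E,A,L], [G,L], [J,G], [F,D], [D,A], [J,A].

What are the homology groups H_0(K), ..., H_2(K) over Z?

Order the vertices as A < B < D < E < F < G < J < L. Listing each simplex with vertices in this order, K has dimension 2 with simplices:

  0-simplices (8): A, B, D, E, F, G, J, L
  1-simplices (11): AB, AD, AE, AJ, AL, BL, DF, EL, FL, GJ, GL
  2-simplices (2): ABL, AEL

giving chain groups C_0 ≅ Z^8, C_1 ≅ Z^11, C_2 ≅ Z^2.

Boundary ∂_1: C_1 → C_0 sends each edge [p,q] (with p < q) to q − p.
The 8×11 boundary matrix has rank 7 and Smith normal form diag(1,1,1,1,1,1,1).

∂_2: C_2 → C_1 maps a triangle to the signed sum of its edges. For instance
  ∂AEL = EL − AL + AE,
  ∂ABL = BL − AL + AB.
As a 11×2 matrix over Z this has rank 2, with invariant factors (1,1).

Reading off H_k = ker ∂_k / im ∂_{k+1}:

  H_0: rank C_0 − rank ∂_1 = 8 − 7 = 1, and the invariant factors of ∂_1 are all 1, so H_0 = Z.
  H_1: rank ker ∂_1 − rank ∂_2 = (11 − 7) − 2 = 2, and the invariant factors of ∂_2 are all 1, so H_1 = Z^2.
  H_2: rank ker ∂_2 − rank ∂_3 = (2 − 2) − 0 = 0, and there is no ∂_3, so H_2 = 0.

H_0 ≅ Z,  H_1 ≅ Z^2,  H_2 = 0.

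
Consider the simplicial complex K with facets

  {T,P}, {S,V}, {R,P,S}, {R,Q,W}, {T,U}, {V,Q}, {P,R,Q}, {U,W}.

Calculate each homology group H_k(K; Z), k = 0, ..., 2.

We work with the vertex ordering P < Q < R < S < T < U < V < W. The simplices of K, each written with vertices in increasing order, are:

  0-simplices (8): P, Q, R, S, T, U, V, W
  1-simplices (12): PQ, PR, PS, PT, QR, QV, QW, RS, RW, SV, TU, UW
  2-simplices (3): PQR, PRS, QRW

Hence C_0 ≅ Z^8, C_1 ≅ Z^12, C_2 ≅ Z^3.

∂_1: C_1 → C_0 maps an edge to its endpoints' difference, ∂[p,q] = q − p. For instance
  ∂PT = T − P.
As a 8×12 matrix over Z this has rank 7, with invariant factors (1,1,1,1,1,1,1).

Boundary ∂_2: C_2 → C_1 sends each 2-simplex [p,q,r] to [q,r] − [p,r] + [p,q]. For instance
  ∂QRW = RW − QW + QR,
  ∂PQR = QR − PR + PQ.
This gives a 12×3 integer matrix of rank 3; reducing to Smith normal form yields diagonal entries (1,1,1).

Now H_k = ker ∂_k / im ∂_{k+1}, so:

  H_0: rank C_0 − rank ∂_1 = 8 − 7 = 1, and the invariant factors of ∂_1 are all 1, so H_0 = Z.
  H_1: rank ker ∂_1 − rank ∂_2 = (12 − 7) − 3 = 2, and the invariant factors of ∂_2 are all 1, so H_1 = Z^2.
  H_2: rank ker ∂_2 − rank ∂_3 = (3 − 3) − 0 = 0, and there is no ∂_3, so H_2 = 0.

H_0 ≅ Z,  H_1 ≅ Z^2,  H_2 = 0.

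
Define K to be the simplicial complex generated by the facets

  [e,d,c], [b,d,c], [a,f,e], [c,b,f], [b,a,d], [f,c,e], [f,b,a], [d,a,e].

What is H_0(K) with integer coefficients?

Take the total order a < b < c < d < e < f on the vertex set. Then K (dimension 2) consists of the simplices:

  0-simplices (6): a, b, c, d, e, f
  1-simplices (12): ab, ad, ae, af, bc, bd, bf, cd, ce, cf, de, ef
  2-simplices (8): abd, abf, ade, aef, bcd, bcf, cde, cef

Hence C_0 ≅ Z^6, C_1 ≅ Z^12, C_2 ≅ Z^8.

Boundary ∂_1: C_1 → C_0 maps an edge to its endpoints' difference, ∂[p,q] = q − p. For instance
  ∂ad = d − a.
The 6×12 boundary matrix has rank 5 and Smith normal form diag(1,1,1,1,1).

The boundary map ∂_2: C_2 → C_1 maps a triangle to the signed sum of its edges. For instance
  ∂ade = de − ae + ad,
  ∂bcf = cf − bf + bc.
The 12×8 boundary matrix has rank 7 and Smith normal form diag(1,1,1,1,1,1,1).

From H_k ≅ ker(∂_k) / im(∂_{k+1}) we obtain:

  H_0: rank C_0 − rank ∂_1 = 6 − 5 = 1, and the invariant factors of ∂_1 are all 1, so H_0 ≅ Z.

H_0 ≅ Z.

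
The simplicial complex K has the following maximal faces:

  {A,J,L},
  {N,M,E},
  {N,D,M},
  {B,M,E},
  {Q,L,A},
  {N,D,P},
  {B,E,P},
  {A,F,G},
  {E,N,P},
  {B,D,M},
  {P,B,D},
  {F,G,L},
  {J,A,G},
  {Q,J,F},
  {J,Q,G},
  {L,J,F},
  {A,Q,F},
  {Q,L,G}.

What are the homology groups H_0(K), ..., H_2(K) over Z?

H_0 ≅ Z^2,  H_1 ≅ Z/2,  H_2 ≅ Z.

Order the vertices as A < B < D < E < F < G < J < L < M < N < P < Q. Listing each simplex with vertices in this order, K has dimension 2 with simplices:

  0-simplices (12): A, B, D, E, F, G, J, L, M, N, P, Q
  1-simplices (27): AF, AG, AJ, AL, AQ, BD, BE, BM, BP, DM, DN, DP, EM, EN, EP, FG, FJ, FL, FQ, GJ, GL, GQ, JL, JQ, LQ, MN, NP
  2-simplices (18): AFG, AFQ, AGJ, AJL, ALQ, BDM, BDP, BEM, BEP, DMN, DNP, EMN, ENP, FGL, FJL, FJQ, GJQ, GLQ

so the chain groups are C_0 ≅ Z^12, C_1 ≅ Z^27, C_2 ≅ Z^18.

Boundary ∂_1: C_1 → C_0 is given by ∂[p,q] = [q] − [p].
The 12×27 boundary matrix has rank 10 and Smith normal form diag(1,1,1,1,1,1,1,1,1,1).

Boundary ∂_2: C_2 → C_1 acts by ∂[p,q,r] = [q,r] − [p,r] + [p,q]. For instance
  ∂AFG = FG − AG + AF,
  ∂AFQ = FQ − AQ + AF.
The 27×18 boundary matrix has rank 17 and Smith normal form diag(1,1,1,1,1,1,1,1,1,1,1,1,1,1,1,1,2).

Now H_k = ker ∂_k / im ∂_{k+1}, so:

  H_0: rank C_0 − rank ∂_1 = 12 − 10 = 2, and the invariant factors of ∂_1 are all 1, so H_0 ≅ Z^2.
  H_1: rank ker ∂_1 − rank ∂_2 = (27 − 10) − 17 = 0, and ∂_2 has invariant factor 2 > 1, so H_1 ≅ Z/2.
  H_2: rank ker ∂_2 − rank ∂_3 = (18 − 17) − 0 = 1, and there is no ∂_3, so H_2 ≅ Z.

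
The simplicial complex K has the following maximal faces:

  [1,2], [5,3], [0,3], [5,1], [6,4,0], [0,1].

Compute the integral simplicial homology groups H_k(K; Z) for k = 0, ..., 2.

H_0 ≅ Z,  H_1 ≅ Z,  H_2 = 0.

Order the vertices as 0 < 1 < 2 < 3 < 4 < 5 < 6. Listing each simplex with vertices in this order, K has dimension 2 with simplices:

  0-simplices (7): [0], [1], [2], [3], [4], [5], [6]
  1-simplices (8): [0,1], [0,3], [0,4], [0,6], [1,2], [1,5], [3,5], [4,6]
  2-simplices (1): [0,4,6]

Hence C_0 ≅ Z^7, C_1 ≅ Z^8, C_2 ≅ Z^1.

∂_1: C_1 → C_0 is given by ∂[p,q] = [q] − [p]. For instance
  ∂[1,2] = [2] − [1].
As a 7×8 matrix over Z this has rank 6, with invariant factors (1,1,1,1,1,1).

Boundary ∂_2: C_2 → C_1 maps a triangle to the signed sum of its edges. For instance
  ∂[0,4,6] = [4,6] − [0,6] + [0,4].
This gives a 8×1 integer matrix of rank 1; reducing to Smith normal form yields diagonal entries (1).

Reading off H_k = ker ∂_k / im ∂_{k+1}:

  H_0: rank C_0 − rank ∂_1 = 7 − 6 = 1, and the invariant factors of ∂_1 are all 1, so H_0 = Z.
  H_1: rank ker ∂_1 − rank ∂_2 = (8 − 6) − 1 = 1, and the invariant factors of ∂_2 are all 1, so H_1 = Z.
  H_2: rank ker ∂_2 − rank ∂_3 = (1 − 1) − 0 = 0, and there is no ∂_3, so H_2 = 0.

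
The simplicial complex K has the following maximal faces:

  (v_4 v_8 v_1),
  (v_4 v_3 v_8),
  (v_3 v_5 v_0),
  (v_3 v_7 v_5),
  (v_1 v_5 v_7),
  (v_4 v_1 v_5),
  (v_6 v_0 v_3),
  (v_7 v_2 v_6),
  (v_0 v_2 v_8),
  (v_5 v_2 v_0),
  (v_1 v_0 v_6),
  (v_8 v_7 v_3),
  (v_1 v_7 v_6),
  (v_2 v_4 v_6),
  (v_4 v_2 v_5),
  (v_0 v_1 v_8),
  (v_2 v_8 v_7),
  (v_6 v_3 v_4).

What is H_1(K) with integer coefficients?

Fix the vertex order v_0 < v_1 < v_2 < v_3 < v_4 < v_5 < v_6 < v_7 < v_8 and write every simplex with vertices in increasing order. Then dim K = 2 and the simplices of K are:

  0-simplices (9): [v_0], [v_1], [v_2], [v_3], [v_4], [v_5], [v_6], [v_7], [v_8]
  1-simplices (27): (27 of them)
  2-simplices (18): (18 of them)

so the chain groups are C_0 ≅ Z^9, C_1 ≅ Z^27, C_2 ≅ Z^18.

The boundary map ∂_1: C_1 → C_0 is given by ∂[p,q] = [q] − [p].
This gives a 9×27 integer matrix of rank 8; reducing to Smith normal form yields diagonal entries (1,1,1,1,1,1,1,1).

∂_2: C_2 → C_1 sends each 2-simplex [p,q,r] to [q,r] − [p,r] + [p,q]. For instance
  ∂[v_2,v_4,v_6] = [v_4,v_6] − [v_2,v_6] + [v_2,v_4],
  ∂[v_2,v_6,v_7] = [v_6,v_7] − [v_2,v_7] + [v_2,v_6].
This gives a 27×18 integer matrix of rank 17; reducing to Smith normal form yields diagonal entries (1,1,1,1,1,1,1,1,1,1,1,1,1,1,1,1,1).

From H_k ≅ ker(∂_k) / im(∂_{k+1}) we obtain:

  H_1: rank ker ∂_1 − rank ∂_2 = (27 − 8) − 17 = 2, and the invariant factors of ∂_2 are all 1, so H_1 ≅ Z^2.

H_1 ≅ Z^2.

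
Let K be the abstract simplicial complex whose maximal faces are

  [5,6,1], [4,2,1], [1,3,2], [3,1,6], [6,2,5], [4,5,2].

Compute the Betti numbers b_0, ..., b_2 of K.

b_0 = 1, b_1 = 1, b_2 = 0.

Order the vertices as 1 < 2 < 3 < 4 < 5 < 6. Listing each simplex with vertices in this order, K has dimension 2 with simplices:

  0-simplices (6): [1], [2], [3], [4], [5], [6]
  1-simplices (12): [1,2], [1,3], [1,4], [1,5], [1,6], [2,3], [2,4], [2,5], [2,6], [3,6], [4,5], [5,6]
  2-simplices (6): [1,2,3], [1,2,4], [1,3,6], [1,5,6], [2,4,5], [2,5,6]

Hence C_0 ≅ Z^6, C_1 ≅ Z^12, C_2 ≅ Z^6.

The boundary map ∂_1: C_1 → C_0 is given by ∂[p,q] = [q] − [p]. For instance
  ∂[1,4] = [4] − [1].
As a 6×12 matrix over Z this has rank 5, with invariant factors (1,1,1,1,1).

Boundary ∂_2: C_2 → C_1 acts by ∂[p,q,r] = [q,r] − [p,r] + [p,q]. For instance
  ∂[1,2,3] = [2,3] − [1,3] + [1,2],
  ∂[2,5,6] = [5,6] − [2,6] + [2,5].
This gives a 12×6 integer matrix of rank 6; reducing to Smith normal form yields diagonal entries (1,1,1,1,1,1).

From H_k ≅ ker(∂_k) / im(∂_{k+1}) we obtain:

  H_0: rank C_0 − rank ∂_1 = 6 − 5 = 1, and the invariant factors of ∂_1 are all 1, so H_0 ≅ Z.
  H_1: rank ker ∂_1 − rank ∂_2 = (12 − 5) − 6 = 1, and the invariant factors of ∂_2 are all 1, so H_1 ≅ Z.
  H_2: rank ker ∂_2 − rank ∂_3 = (6 − 6) − 0 = 0, and there is no ∂_3, so H_2 ≅ 0.

Hence the Betti numbers are b_0 = 1, b_1 = 1, b_2 = 0.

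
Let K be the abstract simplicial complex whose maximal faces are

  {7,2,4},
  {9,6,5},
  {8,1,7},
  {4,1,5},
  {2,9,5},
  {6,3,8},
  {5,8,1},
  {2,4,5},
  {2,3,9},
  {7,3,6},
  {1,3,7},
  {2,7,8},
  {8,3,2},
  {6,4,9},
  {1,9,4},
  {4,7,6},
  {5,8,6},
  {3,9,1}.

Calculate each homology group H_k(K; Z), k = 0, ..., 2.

H_0 = Z,  H_1 = Z ⊕ Z_2,  H_2 = 0.

Order the vertices as 1 < 2 < 3 < 4 < 5 < 6 < 7 < 8 < 9. Listing each simplex with vertices in this order, K has dimension 2 with simplices:

  0-simplices (9): [1], [2], [3], [4], [5], [6], [7], [8], [9]
  1-simplices (27): (27 of them)
  2-simplices (18): [1,3,7], [1,3,9], [1,4,5], [1,4,9], [1,5,8], [1,7,8], [2,3,8], [2,3,9], [2,4,5], [2,4,7], [2,5,9], [2,7,8], [3,6,7], [3,6,8], [4,6,7], [4,6,9], [5,6,8], [5,6,9]

giving chain groups C_0 ≅ Z^9, C_1 ≅ Z^27, C_2 ≅ Z^18.

Boundary ∂_1: C_1 → C_0 sends each edge [p,q] (with p < q) to q − p. For instance
  ∂[2,5] = [5] − [2].
The 9×27 boundary matrix has rank 8 and Smith normal form diag(1,1,1,1,1,1,1,1).

The boundary map ∂_2: C_2 → C_1 acts by ∂[p,q,r] = [q,r] − [p,r] + [p,q]. For instance
  ∂[4,6,9] = [6,9] − [4,9] + [4,6],
  ∂[1,7,8] = [7,8] − [1,8] + [1,7].
The resulting 27×18 matrix has rank 18, and its Smith normal form has invariant factors (1,1,1,1,1,1,1,1,1,1,1,1,1,1,1,1,1,2).

Computing H_k = (kernel of ∂_k) / (image of ∂_{k+1}):

  H_0: rank C_0 − rank ∂_1 = 9 − 8 = 1, and the invariant factors of ∂_1 are all 1, so H_0 = Z.
  H_1: rank ker ∂_1 − rank ∂_2 = (27 − 8) − 18 = 1, and ∂_2 has invariant factor 2 > 1, so H_1 = Z ⊕ Z_2.
  H_2: rank ker ∂_2 − rank ∂_3 = (18 − 18) − 0 = 0, and there is no ∂_3, so H_2 = 0.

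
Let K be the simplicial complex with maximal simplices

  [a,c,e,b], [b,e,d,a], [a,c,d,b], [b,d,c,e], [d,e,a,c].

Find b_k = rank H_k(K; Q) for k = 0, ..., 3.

Order the vertices as a < b < c < d < e. Listing each simplex with vertices in this order, K has dimension 3 with simplices:

  0-simplices (5): a, b, c, d, e
  1-simplices (10): ab, ac, ad, ae, bc, bd, be, cd, ce, de
  2-simplices (10): abc, abd, abe, acd, ace, ade, bcd, bce, bde, cde
  3-simplices (5): abcd, abce, abde, acde, bcde

Hence C_0 ≅ Z^5, C_1 ≅ Z^10, C_2 ≅ Z^10, C_3 ≅ Z^5.

∂_1: C_1 → C_0 sends each edge [p,q] (with p < q) to q − p. For instance
  ∂de = e − d.
The resulting 5×10 matrix has rank 4, and its Smith normal form has invariant factors (1,1,1,1).

Boundary ∂_2: C_2 → C_1 acts by ∂[p,q,r] = [q,r] − [p,r] + [p,q]. For instance
  ∂bcd = cd − bd + bc,
  ∂acd = cd − ad + ac.
The resulting 10×10 matrix has rank 6, and its Smith normal form has invariant factors (1,1,1,1,1,1).

The boundary map ∂_3: C_3 → C_2 sends each 3-simplex σ to the alternating sum Σ_i (−1)^i (σ with its i-th vertex removed). For instance
  ∂acde = cde − ade + ace − acd,
  ∂abde = bde − ade + abe − abd.
As a 10×5 matrix over Z this has rank 4, with invariant factors (1,1,1,1).

Reading off H_k = ker ∂_k / im ∂_{k+1}:

  H_0: rank C_0 − rank ∂_1 = 5 − 4 = 1, and the invariant factors of ∂_1 are all 1, so H_0 ≅ Z.
  H_1: rank ker ∂_1 − rank ∂_2 = (10 − 4) − 6 = 0, and the invariant factors of ∂_2 are all 1, so H_1 ≅ 0.
  H_2: rank ker ∂_2 − rank ∂_3 = (10 − 6) − 4 = 0, and the invariant factors of ∂_3 are all 1, so H_2 ≅ 0.
  H_3: rank ker ∂_3 − rank ∂_4 = (5 − 4) − 0 = 1, and there is no ∂_4, so H_3 ≅ Z.

Hence the Betti numbers are b_0 = 1, b_1 = 0, b_2 = 0, b_3 = 1.

b_0 = 1, b_1 = 0, b_2 = 0, b_3 = 1.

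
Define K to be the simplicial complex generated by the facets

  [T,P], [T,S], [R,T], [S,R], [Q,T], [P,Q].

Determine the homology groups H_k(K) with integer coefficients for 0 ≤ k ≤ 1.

H_0 = Z,  H_1 = Z^2.

Order the vertices as P < Q < R < S < T. Listing each simplex with vertices in this order, K has dimension 1 with simplices:

  0-simplices (5): P, Q, R, S, T
  1-simplices (6): PQ, PT, QT, RS, RT, ST

Hence C_0 ≅ Z^5, C_1 ≅ Z^6.

The boundary map ∂_1: C_1 → C_0 maps an edge to its endpoints' difference, ∂[p,q] = q − p.
The resulting 5×6 matrix has rank 4, and its Smith normal form has invariant factors (1,1,1,1).

Computing H_k = (kernel of ∂_k) / (image of ∂_{k+1}):

  H_0: rank C_0 − rank ∂_1 = 5 − 4 = 1, and the invariant factors of ∂_1 are all 1, so H_0 ≅ Z.
  H_1: rank ker ∂_1 − rank ∂_2 = (6 − 4) − 0 = 2, and there is no ∂_2, so H_1 ≅ Z^2.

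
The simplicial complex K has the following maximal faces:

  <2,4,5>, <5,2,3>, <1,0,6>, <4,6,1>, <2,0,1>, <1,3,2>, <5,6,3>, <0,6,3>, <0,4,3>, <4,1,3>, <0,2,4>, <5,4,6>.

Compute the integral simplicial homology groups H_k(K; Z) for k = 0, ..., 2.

Take the total order 0 < 1 < 2 < 3 < 4 < 5 < 6 on the vertex set. Then K (dimension 2) consists of the simplices:

  0-simplices (7): [0], [1], [2], [3], [4], [5], [6]
  1-simplices (18): [0,1], [0,2], [0,3], [0,4], [0,6], [1,2], [1,3], [1,4], [1,6], [2,3], [2,4], [2,5], [3,4], [3,5], [3,6], [4,5], [4,6], [5,6]
  2-simplices (12): [0,1,2], [0,1,6], [0,2,4], [0,3,4], [0,3,6], [1,2,3], [1,3,4], [1,4,6], [2,3,5], [2,4,5], [3,5,6], [4,5,6]

giving chain groups C_0 ≅ Z^7, C_1 ≅ Z^18, C_2 ≅ Z^12.

∂_1: C_1 → C_0 is given by ∂[p,q] = [q] − [p]. For instance
  ∂[1,3] = [3] − [1].
As a 7×18 matrix over Z this has rank 6, with invariant factors (1,1,1,1,1,1).

The boundary map ∂_2: C_2 → C_1 sends each 2-simplex [p,q,r] to [q,r] − [p,r] + [p,q]. For instance
  ∂[0,3,6] = [3,6] − [0,6] + [0,3],
  ∂[0,3,4] = [3,4] − [0,4] + [0,3].
The 18×12 boundary matrix has rank 12 and Smith normal form diag(1,1,1,1,1,1,1,1,1,1,1,2).

From H_k ≅ ker(∂_k) / im(∂_{k+1}) we obtain:

  H_0: rank C_0 − rank ∂_1 = 7 − 6 = 1, and the invariant factors of ∂_1 are all 1, so H_0 = Z.
  H_1: rank ker ∂_1 − rank ∂_2 = (18 − 6) − 12 = 0, and ∂_2 has invariant factor 2 > 1, so H_1 = Z/2Z.
  H_2: rank ker ∂_2 − rank ∂_3 = (12 − 12) − 0 = 0, and there is no ∂_3, so H_2 = 0.

H_0 ≅ Z,  H_1 ≅ Z/2Z,  H_2 = 0.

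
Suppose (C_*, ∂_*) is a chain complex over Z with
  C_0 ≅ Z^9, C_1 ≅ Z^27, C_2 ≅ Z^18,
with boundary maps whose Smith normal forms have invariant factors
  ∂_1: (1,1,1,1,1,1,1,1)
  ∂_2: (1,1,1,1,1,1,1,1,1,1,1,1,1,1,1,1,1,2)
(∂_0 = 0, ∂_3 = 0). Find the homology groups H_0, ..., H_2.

H_0: b_0 = 9 − 0 − 8 = 1; torsion from ∂_1 factors > 1: none. So H_0 = Z.
H_1: b_1 = 27 − 8 − 18 = 1; torsion from ∂_2 factors > 1: [2]. So H_1 = Z ⊕ Z/2Z.
H_2: b_2 = 18 − 18 − 0 = 0; torsion from ∂_3 factors > 1: none. So H_2 = 0.

H_0 = Z,  H_1 = Z ⊕ Z/2Z,  H_2 = 0.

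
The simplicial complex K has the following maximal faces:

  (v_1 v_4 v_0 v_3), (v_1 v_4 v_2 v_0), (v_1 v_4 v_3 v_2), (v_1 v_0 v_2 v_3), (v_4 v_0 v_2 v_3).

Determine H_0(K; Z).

H_0 ≅ Z.

Take the total order v_0 < v_1 < v_2 < v_3 < v_4 on the vertex set. Then K (dimension 3) consists of the simplices:

  0-simplices (5): [v_0], [v_1], [v_2], [v_3], [v_4]
  1-simplices (10): [v_0,v_1], [v_0,v_2], [v_0,v_3], [v_0,v_4], [v_1,v_2], [v_1,v_3], [v_1,v_4], [v_2,v_3], [v_2,v_4], [v_3,v_4]
  2-simplices (10): [v_0,v_1,v_2], [v_0,v_1,v_3], [v_0,v_1,v_4], [v_0,v_2,v_3], [v_0,v_2,v_4], [v_0,v_3,v_4], [v_1,v_2,v_3], [v_1,v_2,v_4], [v_1,v_3,v_4], [v_2,v_3,v_4]
  3-simplices (5): [v_0,v_1,v_2,v_3], [v_0,v_1,v_2,v_4], [v_0,v_1,v_3,v_4], [v_0,v_2,v_3,v_4], [v_1,v_2,v_3,v_4]

so the chain groups are C_0 ≅ Z^5, C_1 ≅ Z^10, C_2 ≅ Z^10, C_3 ≅ Z^5.

∂_1: C_1 → C_0 is given by ∂[p,q] = [q] − [p].
As a 5×10 matrix over Z this has rank 4, with invariant factors (1,1,1,1).

Boundary ∂_2: C_2 → C_1 sends each 2-simplex [p,q,r] to [q,r] − [p,r] + [p,q]. For instance
  ∂[v_0,v_2,v_4] = [v_2,v_4] − [v_0,v_4] + [v_0,v_2],
  ∂[v_0,v_2,v_3] = [v_2,v_3] − [v_0,v_3] + [v_0,v_2].
The resulting 10×10 matrix has rank 6, and its Smith normal form has invariant factors (1,1,1,1,1,1).

The boundary map ∂_3: C_3 → C_2 sends each 3-simplex σ to the alternating sum Σ_i (−1)^i (σ with its i-th vertex removed). For instance
  ∂[v_0,v_1,v_2,v_4] = [v_1,v_2,v_4] − [v_0,v_2,v_4] + [v_0,v_1,v_4] − [v_0,v_1,v_2],
  ∂[v_1,v_2,v_3,v_4] = [v_2,v_3,v_4] − [v_1,v_3,v_4] + [v_1,v_2,v_4] − [v_1,v_2,v_3].
This gives a 10×5 integer matrix of rank 4; reducing to Smith normal form yields diagonal entries (1,1,1,1).

Computing H_k = (kernel of ∂_k) / (image of ∂_{k+1}):

  H_0: rank C_0 − rank ∂_1 = 5 − 4 = 1, and the invariant factors of ∂_1 are all 1, so H_0 = Z.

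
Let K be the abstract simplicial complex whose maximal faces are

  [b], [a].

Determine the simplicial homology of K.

Take the total order a < b on the vertex set. Then K (dimension 0) consists of the simplices:

  0-simplices (2): a, b

Hence C_0 ≅ Z^2.

Computing H_k = (kernel of ∂_k) / (image of ∂_{k+1}):

  H_0: rank C_0 − rank ∂_1 = 2 − 0 = 2, and there is no ∂_1, so H_0 ≅ Z^2.

H_0 ≅ Z^2.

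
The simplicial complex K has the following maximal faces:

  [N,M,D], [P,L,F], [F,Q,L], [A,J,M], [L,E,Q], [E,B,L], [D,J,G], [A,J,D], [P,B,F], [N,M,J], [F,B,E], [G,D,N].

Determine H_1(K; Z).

H_1 = Z^2.

Take the total order A < B < D < E < F < G < J < L < M < N < P < Q on the vertex set. Then K (dimension 2) consists of the simplices:

  0-simplices (12): A, B, D, E, F, G, J, L, M, N, P, Q
  1-simplices (24): AD, AJ, AM, BE, BF, BL, BP, DG, DJ, DM, DN, EF, EL, EQ, FL, FP, FQ, GJ, GN, JM, JN, LP, LQ, MN
  2-simplices (12): ADJ, AJM, BEF, BEL, BFP, DGJ, DGN, DMN, ELQ, FLP, FLQ, JMN

so the chain groups are C_0 ≅ Z^12, C_1 ≅ Z^24, C_2 ≅ Z^12.

∂_1: C_1 → C_0 sends each edge [p,q] (with p < q) to q − p.
The 12×24 boundary matrix has rank 10 and Smith normal form diag(1,1,1,1,1,1,1,1,1,1).

The boundary map ∂_2: C_2 → C_1 maps a triangle to the signed sum of its edges. For instance
  ∂BEF = EF − BF + BE,
  ∂ELQ = LQ − EQ + EL.
The 24×12 boundary matrix has rank 12 and Smith normal form diag(1,1,1,1,1,1,1,1,1,1,1,1).

Now H_k = ker ∂_k / im ∂_{k+1}, so:

  H_1: rank ker ∂_1 − rank ∂_2 = (24 − 10) − 12 = 2, and the invariant factors of ∂_2 are all 1, so H_1 = Z^2.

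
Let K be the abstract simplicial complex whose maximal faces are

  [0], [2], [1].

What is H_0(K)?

H_0 ≅ Z^3.

Take the total order 0 < 1 < 2 on the vertex set. Then K (dimension 0) consists of the simplices:

  0-simplices (3): [0], [1], [2]

giving chain groups C_0 ≅ Z^3.

Reading off H_k = ker ∂_k / im ∂_{k+1}:

  H_0: rank C_0 − rank ∂_1 = 3 − 0 = 3, and there is no ∂_1, so H_0 = Z^3.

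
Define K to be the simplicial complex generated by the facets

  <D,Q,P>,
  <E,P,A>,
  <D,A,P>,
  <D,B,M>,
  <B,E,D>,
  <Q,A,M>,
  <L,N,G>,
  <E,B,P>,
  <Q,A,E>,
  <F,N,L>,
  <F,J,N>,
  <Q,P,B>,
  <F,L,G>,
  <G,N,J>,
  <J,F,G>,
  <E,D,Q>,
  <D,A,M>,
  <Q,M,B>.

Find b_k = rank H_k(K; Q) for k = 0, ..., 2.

Fix the vertex order A < B < D < E < F < G < J < L < M < N < P < Q and write every simplex with vertices in increasing order. Then dim K = 2 and the simplices of K are:

  0-simplices (12): A, B, D, E, F, G, J, L, M, N, P, Q
  1-simplices (27): AD, AE, AM, AP, AQ, BD, BE, BM, BP, BQ, DE, DM, DP, DQ, EP, EQ, FG, FJ, FL, FN, GJ, GL, GN, JN, LN, MQ, PQ
  2-simplices (18): ADM, ADP, AEP, AEQ, AMQ, BDE, BDM, BEP, BMQ, BPQ, DEQ, DPQ, FGJ, FGL, FJN, FLN, GJN, GLN

Hence C_0 ≅ Z^12, C_1 ≅ Z^27, C_2 ≅ Z^18.

Boundary ∂_1: C_1 → C_0 maps an edge to its endpoints' difference, ∂[p,q] = q − p.
This gives a 12×27 integer matrix of rank 10; reducing to Smith normal form yields diagonal entries (1,1,1,1,1,1,1,1,1,1).

Boundary ∂_2: C_2 → C_1 sends each 2-simplex [p,q,r] to [q,r] − [p,r] + [p,q]. For instance
  ∂DPQ = PQ − DQ + DP,
  ∂FLN = LN − FN + FL.
This gives a 27×18 integer matrix of rank 17; reducing to Smith normal form yields diagonal entries (1,1,1,1,1,1,1,1,1,1,1,1,1,1,1,1,2).

Reading off H_k = ker ∂_k / im ∂_{k+1}:

  H_0: rank C_0 − rank ∂_1 = 12 − 10 = 2, and the invariant factors of ∂_1 are all 1, so H_0 = Z^2.
  H_1: rank ker ∂_1 − rank ∂_2 = (27 − 10) − 17 = 0, and ∂_2 has invariant factor 2 > 1, so H_1 = Z/2.
  H_2: rank ker ∂_2 − rank ∂_3 = (18 − 17) − 0 = 1, and there is no ∂_3, so H_2 = Z.

Hence the Betti numbers are b_0 = 2, b_1 = 0, b_2 = 1.

b_0 = 2, b_1 = 0, b_2 = 1.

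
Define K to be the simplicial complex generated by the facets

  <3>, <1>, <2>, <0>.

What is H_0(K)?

H_0 ≅ Z^4.

We work with the vertex ordering 0 < 1 < 2 < 3. The simplices of K, each written with vertices in increasing order, are:

  0-simplices (4): [0], [1], [2], [3]

Hence C_0 ≅ Z^4.

From H_k ≅ ker(∂_k) / im(∂_{k+1}) we obtain:

  H_0: rank C_0 − rank ∂_1 = 4 − 0 = 4, and there is no ∂_1, so H_0 = Z^4.

(K is a triangulation of a set of 4 points.)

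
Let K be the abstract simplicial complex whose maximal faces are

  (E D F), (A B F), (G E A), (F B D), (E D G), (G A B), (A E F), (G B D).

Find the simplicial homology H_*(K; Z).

We work with the vertex ordering A < B < D < E < F < G. The simplices of K, each written with vertices in increasing order, are:

  0-simplices (6): A, B, D, E, F, G
  1-simplices (12): AB, AE, AF, AG, BD, BF, BG, DE, DF, DG, EF, EG
  2-simplices (8): ABF, ABG, AEF, AEG, BDF, BDG, DEF, DEG

Hence C_0 ≅ Z^6, C_1 ≅ Z^12, C_2 ≅ Z^8.

The boundary map ∂_1: C_1 → C_0 sends each edge [p,q] (with p < q) to q − p.
The resulting 6×12 matrix has rank 5, and its Smith normal form has invariant factors (1,1,1,1,1).

∂_2: C_2 → C_1 maps a triangle to the signed sum of its edges. For instance
  ∂BDF = DF − BF + BD,
  ∂DEG = EG − DG + DE.
As a 12×8 matrix over Z this has rank 7, with invariant factors (1,1,1,1,1,1,1).

Now H_k = ker ∂_k / im ∂_{k+1}, so:

  H_0: rank C_0 − rank ∂_1 = 6 − 5 = 1, and the invariant factors of ∂_1 are all 1, so H_0 = Z.
  H_1: rank ker ∂_1 − rank ∂_2 = (12 − 5) − 7 = 0, and the invariant factors of ∂_2 are all 1, so H_1 = 0.
  H_2: rank ker ∂_2 − rank ∂_3 = (8 − 7) − 0 = 1, and there is no ∂_3, so H_2 = Z.

H_0 ≅ Z,  H_1 = 0,  H_2 ≅ Z.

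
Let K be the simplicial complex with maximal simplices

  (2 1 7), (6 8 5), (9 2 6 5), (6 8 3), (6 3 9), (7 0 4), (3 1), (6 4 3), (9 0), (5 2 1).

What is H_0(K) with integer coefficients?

We work with the vertex ordering 0 < 1 < 2 < 3 < 4 < 5 < 6 < 7 < 8 < 9. The simplices of K, each written with vertices in increasing order, are:

  0-simplices (10): [0], [1], [2], [3], [4], [5], [6], [7], [8], [9]
  1-simplices (22): [0,4], [0,7], [0,9], [1,2], [1,3], [1,5], [1,7], [2,5], [2,6], [2,7], [2,9], [3,4], [3,6], [3,8], [3,9], [4,6], [4,7], [5,6], [5,8], [5,9], [6,8], [6,9]
  2-simplices (11): [0,4,7], [1,2,5], [1,2,7], [2,5,6], [2,5,9], [2,6,9], [3,4,6], [3,6,8], [3,6,9], [5,6,8], [5,6,9]
  3-simplices (1): [2,5,6,9]

giving chain groups C_0 ≅ Z^10, C_1 ≅ Z^22, C_2 ≅ Z^11, C_3 ≅ Z^1.

∂_1: C_1 → C_0 maps an edge to its endpoints' difference, ∂[p,q] = q − p. For instance
  ∂[5,8] = [8] − [5].
As a 10×22 matrix over Z this has rank 9, with invariant factors (1,1,1,1,1,1,1,1,1).

The boundary map ∂_2: C_2 → C_1 acts by ∂[p,q,r] = [q,r] − [p,r] + [p,q]. For instance
  ∂[2,6,9] = [6,9] − [2,9] + [2,6],
  ∂[2,5,9] = [5,9] − [2,9] + [2,5].
The 22×11 boundary matrix has rank 10 and Smith normal form diag(1,1,1,1,1,1,1,1,1,1).

∂_3: C_3 → C_2 sends each 3-simplex σ to the alternating sum Σ_i (−1)^i (σ with its i-th vertex removed). For instance
  ∂[2,5,6,9] = [5,6,9] − [2,6,9] + [2,5,9] − [2,5,6].
As a 11×1 matrix over Z this has rank 1, with invariant factors (1).

Computing H_k = (kernel of ∂_k) / (image of ∂_{k+1}):

  H_0: rank C_0 − rank ∂_1 = 10 − 9 = 1, and the invariant factors of ∂_1 are all 1, so H_0 ≅ Z.

H_0 ≅ Z.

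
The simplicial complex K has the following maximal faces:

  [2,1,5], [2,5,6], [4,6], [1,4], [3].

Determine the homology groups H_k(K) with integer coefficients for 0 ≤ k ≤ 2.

H_0 ≅ Z^2,  H_1 ≅ Z,  H_2 = 0.

Fix the vertex order 1 < 2 < 3 < 4 < 5 < 6 and write every simplex with vertices in increasing order. Then dim K = 2 and the simplices of K are:

  0-simplices (6): [1], [2], [3], [4], [5], [6]
  1-simplices (7): [1,2], [1,4], [1,5], [2,5], [2,6], [4,6], [5,6]
  2-simplices (2): [1,2,5], [2,5,6]

Hence C_0 ≅ Z^6, C_1 ≅ Z^7, C_2 ≅ Z^2.

∂_1: C_1 → C_0 is given by ∂[p,q] = [q] − [p].
The 6×7 boundary matrix has rank 4 and Smith normal form diag(1,1,1,1).

∂_2: C_2 → C_1 acts by ∂[p,q,r] = [q,r] − [p,r] + [p,q]. For instance
  ∂[2,5,6] = [5,6] − [2,6] + [2,5],
  ∂[1,2,5] = [2,5] − [1,5] + [1,2].
The resulting 7×2 matrix has rank 2, and its Smith normal form has invariant factors (1,1).

Now H_k = ker ∂_k / im ∂_{k+1}, so:

  H_0: rank C_0 − rank ∂_1 = 6 − 4 = 2, and the invariant factors of ∂_1 are all 1, so H_0 = Z^2.
  H_1: rank ker ∂_1 − rank ∂_2 = (7 − 4) − 2 = 1, and the invariant factors of ∂_2 are all 1, so H_1 = Z.
  H_2: rank ker ∂_2 − rank ∂_3 = (2 − 2) − 0 = 0, and there is no ∂_3, so H_2 = 0.

As a check, the Euler characteristic is 6 − 7 + 2 = 1, which agrees with 2 − 1 + 0 = 1.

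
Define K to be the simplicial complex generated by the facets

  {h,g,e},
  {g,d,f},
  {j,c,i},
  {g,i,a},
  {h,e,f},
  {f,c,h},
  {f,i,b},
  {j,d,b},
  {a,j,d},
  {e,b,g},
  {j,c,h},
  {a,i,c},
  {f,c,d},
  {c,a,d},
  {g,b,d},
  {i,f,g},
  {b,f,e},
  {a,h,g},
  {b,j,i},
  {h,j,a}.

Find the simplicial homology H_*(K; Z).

Order the vertices as a < b < c < d < e < f < g < h < i < j. Listing each simplex with vertices in this order, K has dimension 2 with simplices:

  0-simplices (10): a, b, c, d, e, f, g, h, i, j
  1-simplices (30): ac, ad, ag, ah, ai, aj, bd, be, bf, bg, bi, bj, cd, cf, ch, ci, cj, df, dg, dj, ef, eg, eh, fg, fh, fi, gh, gi, hj, ij
  2-simplices (20): acd, aci, adj, agh, agi, ahj, bdg, bdj, bef, beg, bfi, bij, cdf, cfh, chj, cij, dfg, efh, egh, fgi

so the chain groups are C_0 ≅ Z^10, C_1 ≅ Z^30, C_2 ≅ Z^20.

The boundary map ∂_1: C_1 → C_0 is given by ∂[p,q] = [q] − [p]. For instance
  ∂ag = g − a.
The resulting 10×30 matrix has rank 9, and its Smith normal form has invariant factors (1,1,1,1,1,1,1,1,1).

Boundary ∂_2: C_2 → C_1 maps a triangle to the signed sum of its edges. For instance
  ∂chj = hj − cj + ch,
  ∂agi = gi − ai + ag.
This gives a 30×20 integer matrix of rank 20; reducing to Smith normal form yields diagonal entries (1,1,1,1,1,1,1,1,1,1,1,1,1,1,1,1,1,1,1,2).

Now H_k = ker ∂_k / im ∂_{k+1}, so:

  H_0: rank C_0 − rank ∂_1 = 10 − 9 = 1, and the invariant factors of ∂_1 are all 1, so H_0 = Z.
  H_1: rank ker ∂_1 − rank ∂_2 = (30 − 9) − 20 = 1, and ∂_2 has invariant factor 2 > 1, so H_1 = Z ⊕ Z/2.
  H_2: rank ker ∂_2 − rank ∂_3 = (20 − 20) − 0 = 0, and there is no ∂_3, so H_2 = 0.

As a check, the Euler characteristic is 10 − 30 + 20 = 0, which agrees with 1 − 1 + 0 = 0.
(K is a triangulation of the Klein bottle.)

H_0 = Z,  H_1 = Z ⊕ Z/2,  H_2 = 0.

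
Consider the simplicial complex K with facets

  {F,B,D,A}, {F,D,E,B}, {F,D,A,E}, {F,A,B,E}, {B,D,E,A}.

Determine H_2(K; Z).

H_2 = 0.

Take the total order A < B < D < E < F on the vertex set. Then K (dimension 3) consists of the simplices:

  0-simplices (5): A, B, D, E, F
  1-simplices (10): AB, AD, AE, AF, BD, BE, BF, DE, DF, EF
  2-simplices (10): ABD, ABE, ABF, ADE, ADF, AEF, BDE, BDF, BEF, DEF
  3-simplices (5): ABDE, ABDF, ABEF, ADEF, BDEF

so the chain groups are C_0 ≅ Z^5, C_1 ≅ Z^10, C_2 ≅ Z^10, C_3 ≅ Z^5.

The boundary map ∂_1: C_1 → C_0 sends each edge [p,q] (with p < q) to q − p. For instance
  ∂AB = B − A.
This gives a 5×10 integer matrix of rank 4; reducing to Smith normal form yields diagonal entries (1,1,1,1).

The boundary map ∂_2: C_2 → C_1 maps a triangle to the signed sum of its edges. For instance
  ∂BDE = DE − BE + BD,
  ∂ABD = BD − AD + AB.
The 10×10 boundary matrix has rank 6 and Smith normal form diag(1,1,1,1,1,1).

Boundary ∂_3: C_3 → C_2 sends each 3-simplex σ to the alternating sum Σ_i (−1)^i (σ with its i-th vertex removed). For instance
  ∂ADEF = DEF − AEF + ADF − ADE,
  ∂ABDE = BDE − ADE + ABE − ABD.
This gives a 10×5 integer matrix of rank 4; reducing to Smith normal form yields diagonal entries (1,1,1,1).

Now H_k = ker ∂_k / im ∂_{k+1}, so:

  H_2: rank ker ∂_2 − rank ∂_3 = (10 − 6) − 4 = 0, and the invariant factors of ∂_3 are all 1, so H_2 ≅ 0.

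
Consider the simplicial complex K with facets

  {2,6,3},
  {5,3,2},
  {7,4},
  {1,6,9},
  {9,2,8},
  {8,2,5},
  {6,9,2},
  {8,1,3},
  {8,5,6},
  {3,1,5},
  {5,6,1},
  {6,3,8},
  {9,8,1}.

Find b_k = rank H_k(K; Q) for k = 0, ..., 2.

b_0 = 2, b_1 = 0, b_2 = 0.

Fix the vertex order 1 < 2 < 3 < 4 < 5 < 6 < 7 < 8 < 9 and write every simplex with vertices in increasing order. Then dim K = 2 and the simplices of K are:

  0-simplices (9): [1], [2], [3], [4], [5], [6], [7], [8], [9]
  1-simplices (19): [1,3], [1,5], [1,6], [1,8], [1,9], [2,3], [2,5], [2,6], [2,8], [2,9], [3,5], [3,6], [3,8], [4,7], [5,6], [5,8], [6,8], [6,9], [8,9]
  2-simplices (12): [1,3,5], [1,3,8], [1,5,6], [1,6,9], [1,8,9], [2,3,5], [2,3,6], [2,5,8], [2,6,9], [2,8,9], [3,6,8], [5,6,8]

Hence C_0 ≅ Z^9, C_1 ≅ Z^19, C_2 ≅ Z^12.

∂_1: C_1 → C_0 sends each edge [p,q] (with p < q) to q − p. For instance
  ∂[3,6] = [6] − [3].
The 9×19 boundary matrix has rank 7 and Smith normal form diag(1,1,1,1,1,1,1).

The boundary map ∂_2: C_2 → C_1 sends each 2-simplex [p,q,r] to [q,r] − [p,r] + [p,q]. For instance
  ∂[1,8,9] = [8,9] − [1,9] + [1,8],
  ∂[1,3,5] = [3,5] − [1,5] + [1,3].
The resulting 19×12 matrix has rank 12, and its Smith normal form has invariant factors (1,1,1,1,1,1,1,1,1,1,1,2).

From H_k ≅ ker(∂_k) / im(∂_{k+1}) we obtain:

  H_0: rank C_0 − rank ∂_1 = 9 − 7 = 2, and the invariant factors of ∂_1 are all 1, so H_0 = Z^2.
  H_1: rank ker ∂_1 − rank ∂_2 = (19 − 7) − 12 = 0, and ∂_2 has invariant factor 2 > 1, so H_1 = Z/2Z.
  H_2: rank ker ∂_2 − rank ∂_3 = (12 − 12) − 0 = 0, and there is no ∂_3, so H_2 = 0.

(K is a triangulation of the disjoint union of the 1-simplex and the real projective plane RP^2.)

Hence the Betti numbers are b_0 = 2, b_1 = 0, b_2 = 0.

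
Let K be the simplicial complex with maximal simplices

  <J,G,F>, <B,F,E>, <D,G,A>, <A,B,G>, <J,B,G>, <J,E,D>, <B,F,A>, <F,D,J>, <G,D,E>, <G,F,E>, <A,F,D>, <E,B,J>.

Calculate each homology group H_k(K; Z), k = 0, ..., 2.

H_0 ≅ Z,  H_1 ≅ Z/2,  H_2 = 0.

Take the total order A < B < D < E < F < G < J on the vertex set. Then K (dimension 2) consists of the simplices:

  0-simplices (7): A, B, D, E, F, G, J
  1-simplices (18): AB, AD, AF, AG, BE, BF, BG, BJ, DE, DF, DG, DJ, EF, EG, EJ, FG, FJ, GJ
  2-simplices (12): ABF, ABG, ADF, ADG, BEF, BEJ, BGJ, DEG, DEJ, DFJ, EFG, FGJ

giving chain groups C_0 ≅ Z^7, C_1 ≅ Z^18, C_2 ≅ Z^12.

∂_1: C_1 → C_0 sends each edge [p,q] (with p < q) to q − p.
The resulting 7×18 matrix has rank 6, and its Smith normal form has invariant factors (1,1,1,1,1,1).

∂_2: C_2 → C_1 maps a triangle to the signed sum of its edges. For instance
  ∂BGJ = GJ − BJ + BG,
  ∂ADG = DG − AG + AD.
As a 18×12 matrix over Z this has rank 12, with invariant factors (1,1,1,1,1,1,1,1,1,1,1,2).

Computing H_k = (kernel of ∂_k) / (image of ∂_{k+1}):

  H_0: rank C_0 − rank ∂_1 = 7 − 6 = 1, and the invariant factors of ∂_1 are all 1, so H_0 ≅ Z.
  H_1: rank ker ∂_1 − rank ∂_2 = (18 − 6) − 12 = 0, and ∂_2 has invariant factor 2 > 1, so H_1 ≅ Z/2.
  H_2: rank ker ∂_2 − rank ∂_3 = (12 − 12) − 0 = 0, and there is no ∂_3, so H_2 ≅ 0.

(K is a triangulation of the real projective plane RP^2.)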